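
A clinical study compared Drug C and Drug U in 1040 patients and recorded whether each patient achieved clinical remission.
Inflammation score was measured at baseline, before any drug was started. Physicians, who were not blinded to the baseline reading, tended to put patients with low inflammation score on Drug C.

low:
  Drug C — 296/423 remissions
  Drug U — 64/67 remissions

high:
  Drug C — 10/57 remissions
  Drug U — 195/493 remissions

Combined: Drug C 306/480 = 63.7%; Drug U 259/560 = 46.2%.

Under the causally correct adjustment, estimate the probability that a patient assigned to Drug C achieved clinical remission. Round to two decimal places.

Inflammation score differs across drugs for reasons unrelated to any effect of the drug itself, and it separately predicts the outcome — a classic confounder. We must compare within inflammation score levels.
Standardising Drug C to the population inflammation score mix: 0.471·296/423 + 0.529·10/57 = 0.422.

0.42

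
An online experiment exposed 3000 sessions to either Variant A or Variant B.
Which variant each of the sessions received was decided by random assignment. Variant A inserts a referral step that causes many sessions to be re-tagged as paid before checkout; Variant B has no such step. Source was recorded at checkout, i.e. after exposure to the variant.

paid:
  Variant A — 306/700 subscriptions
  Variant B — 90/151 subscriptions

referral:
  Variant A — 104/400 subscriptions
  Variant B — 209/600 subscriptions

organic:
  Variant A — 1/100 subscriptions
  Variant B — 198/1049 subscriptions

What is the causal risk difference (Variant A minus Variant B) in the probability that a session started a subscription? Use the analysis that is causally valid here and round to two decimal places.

+0.07

Traffic source is downstream of the variant. One should not condition on a consequence of treatment, so the overall rates are the right comparison.
The causal difference is the pooled difference: 0.343 − 0.276 = +0.066.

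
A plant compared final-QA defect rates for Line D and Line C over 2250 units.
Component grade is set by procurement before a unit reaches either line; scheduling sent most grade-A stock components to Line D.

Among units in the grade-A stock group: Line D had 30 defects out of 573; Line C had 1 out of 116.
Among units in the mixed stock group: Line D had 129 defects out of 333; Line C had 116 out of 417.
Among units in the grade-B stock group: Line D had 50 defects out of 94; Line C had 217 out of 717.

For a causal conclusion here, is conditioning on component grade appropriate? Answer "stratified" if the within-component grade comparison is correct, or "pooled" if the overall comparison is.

Since component grade is a pre-existing factor (not a product of the line) and it affects the outcome on its own, it is a confounder. The stratified rates, not the pooled rate, identify the causal effect.
Within each level — grade-A stock: 5.2% vs 0.9%; mixed stock: 38.7% vs 27.8%; grade-B stock: 53.2% vs 30.3% — Line C is lower every time.

stratified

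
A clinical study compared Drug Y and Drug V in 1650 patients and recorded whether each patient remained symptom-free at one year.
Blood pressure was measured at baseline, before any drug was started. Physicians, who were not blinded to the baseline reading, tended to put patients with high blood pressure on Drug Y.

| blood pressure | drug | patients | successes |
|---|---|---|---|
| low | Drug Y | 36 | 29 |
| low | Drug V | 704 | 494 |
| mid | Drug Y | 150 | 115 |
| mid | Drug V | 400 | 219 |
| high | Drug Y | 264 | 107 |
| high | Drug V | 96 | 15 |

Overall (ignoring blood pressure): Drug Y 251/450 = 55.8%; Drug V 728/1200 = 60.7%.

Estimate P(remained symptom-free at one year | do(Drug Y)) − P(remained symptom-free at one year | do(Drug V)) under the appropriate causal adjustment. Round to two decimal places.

The blood pressure-specific comparison favours Drug Y throughout, but the pooled figures favour Drug V. The question is whether to condition on blood pressure.
Blood pressure satisfies the back-door criterion: it is not a descendant of the drug, and it blocks the spurious path from drug to outcome. Adjusting for it (i.e., using the within-blood pressure rates) gives the causal effect.
Adjusting over the population distribution of blood pressure: 0.448·(0.806−0.702) + 0.333·(0.767−0.547) + 0.218·(0.405−0.156) = +0.174.

+0.17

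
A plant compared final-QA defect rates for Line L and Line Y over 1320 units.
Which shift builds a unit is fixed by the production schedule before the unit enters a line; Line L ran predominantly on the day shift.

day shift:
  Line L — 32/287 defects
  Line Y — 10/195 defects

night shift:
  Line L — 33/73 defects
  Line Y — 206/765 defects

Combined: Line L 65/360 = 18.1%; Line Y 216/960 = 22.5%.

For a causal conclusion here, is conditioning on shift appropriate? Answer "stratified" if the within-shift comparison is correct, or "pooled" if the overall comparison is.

stratified

The imbalance in shift arose from how units were allocated, not from anything the line did; and shift independently affects the outcome. The pooled gap is confounded — condition on shift.
Within each level — day shift: 11.1% vs 5.1%; night shift: 45.2% vs 26.9% — Line Y is lower every time.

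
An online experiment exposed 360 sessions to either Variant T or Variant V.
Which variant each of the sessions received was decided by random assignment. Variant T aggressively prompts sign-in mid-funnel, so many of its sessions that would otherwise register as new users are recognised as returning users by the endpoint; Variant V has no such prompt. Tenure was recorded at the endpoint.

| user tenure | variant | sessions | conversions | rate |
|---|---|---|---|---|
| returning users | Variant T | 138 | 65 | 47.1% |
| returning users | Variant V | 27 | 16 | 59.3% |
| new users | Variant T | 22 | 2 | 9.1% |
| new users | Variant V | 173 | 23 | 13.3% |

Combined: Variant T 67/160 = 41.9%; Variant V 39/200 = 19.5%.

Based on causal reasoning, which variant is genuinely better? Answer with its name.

Variant T

Within every user tenure level Variant V has the higher rate, yet pooled Variant T does — Simpson's reversal.
Because the variant influences user tenure, user tenure is a post-treatment mediator, not a confounder. Stratifying on it would bias the estimate; the causal effect is the crude pooled difference.
Pooled: Variant T 41.9% vs Variant V 19.5%; Variant T is higher overall.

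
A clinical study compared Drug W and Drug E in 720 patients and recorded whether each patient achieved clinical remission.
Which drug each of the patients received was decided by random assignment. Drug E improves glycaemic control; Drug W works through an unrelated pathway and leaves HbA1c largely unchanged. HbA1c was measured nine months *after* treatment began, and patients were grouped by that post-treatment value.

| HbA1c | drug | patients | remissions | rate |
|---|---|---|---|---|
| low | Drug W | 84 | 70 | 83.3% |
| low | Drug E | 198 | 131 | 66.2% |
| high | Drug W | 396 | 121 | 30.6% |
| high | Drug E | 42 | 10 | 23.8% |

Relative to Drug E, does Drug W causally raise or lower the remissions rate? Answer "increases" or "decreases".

HbA1c lies on the pathway drug → HbA1c → outcome, so adjusting for it blocks the indirect effect. For the total causal effect of drug, use the unadjusted pooled rates.
Pooled: Drug W 39.8% vs Drug E 58.8%; Drug E is higher overall.

decreases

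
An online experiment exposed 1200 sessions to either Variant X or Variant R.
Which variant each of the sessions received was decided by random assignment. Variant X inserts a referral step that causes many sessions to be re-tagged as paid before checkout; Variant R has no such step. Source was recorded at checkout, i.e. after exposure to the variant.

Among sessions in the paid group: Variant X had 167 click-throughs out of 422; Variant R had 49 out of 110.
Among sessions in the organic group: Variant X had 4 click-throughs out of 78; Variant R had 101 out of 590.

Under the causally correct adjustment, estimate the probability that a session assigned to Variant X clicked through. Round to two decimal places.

Within every traffic source level Variant R has the higher rate, yet pooled Variant X does — Simpson's reversal.
Traffic source is downstream of the variant. One should not condition on a consequence of treatment, so the overall rates are the right comparison.
So P(outcome | do(Variant X)) is just the pooled rate for Variant X: 171/500 = 0.342.

0.34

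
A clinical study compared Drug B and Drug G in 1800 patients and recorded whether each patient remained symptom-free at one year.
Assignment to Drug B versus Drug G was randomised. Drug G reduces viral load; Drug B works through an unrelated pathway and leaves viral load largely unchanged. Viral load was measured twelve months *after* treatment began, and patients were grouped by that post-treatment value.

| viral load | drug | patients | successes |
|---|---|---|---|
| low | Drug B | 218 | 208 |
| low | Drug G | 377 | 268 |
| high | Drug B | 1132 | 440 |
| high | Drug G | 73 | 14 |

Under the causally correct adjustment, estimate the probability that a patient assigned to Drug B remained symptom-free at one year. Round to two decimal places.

0.48

Drug B is higher inside every viral load stratum but Drug G is higher in aggregate. Whether to stratify depends on how viral load relates to the drug.
Viral load here is a post-treatment variable shaped by the drug; conditioning on it would introduce bias rather than remove it. The overall comparison is the causal one.
So P(outcome | do(Drug B)) is just the pooled rate for Drug B: 648/1350 = 0.480.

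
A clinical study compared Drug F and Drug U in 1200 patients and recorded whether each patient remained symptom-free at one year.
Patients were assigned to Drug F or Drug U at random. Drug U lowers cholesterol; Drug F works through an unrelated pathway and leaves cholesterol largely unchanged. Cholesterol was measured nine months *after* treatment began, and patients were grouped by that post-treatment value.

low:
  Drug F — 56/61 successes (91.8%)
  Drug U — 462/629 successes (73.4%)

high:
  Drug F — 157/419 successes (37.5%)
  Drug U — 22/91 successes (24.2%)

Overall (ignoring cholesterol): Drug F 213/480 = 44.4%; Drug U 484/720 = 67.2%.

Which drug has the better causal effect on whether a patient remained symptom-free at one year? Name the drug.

The distribution of cholesterol is itself part of what the drug does — it is an intermediate outcome. Holding it fixed would remove that part of the effect; the total effect is the pooled difference.
Pooled: Drug F 44.4% vs Drug U 67.2%; Drug U is higher overall.

Drug U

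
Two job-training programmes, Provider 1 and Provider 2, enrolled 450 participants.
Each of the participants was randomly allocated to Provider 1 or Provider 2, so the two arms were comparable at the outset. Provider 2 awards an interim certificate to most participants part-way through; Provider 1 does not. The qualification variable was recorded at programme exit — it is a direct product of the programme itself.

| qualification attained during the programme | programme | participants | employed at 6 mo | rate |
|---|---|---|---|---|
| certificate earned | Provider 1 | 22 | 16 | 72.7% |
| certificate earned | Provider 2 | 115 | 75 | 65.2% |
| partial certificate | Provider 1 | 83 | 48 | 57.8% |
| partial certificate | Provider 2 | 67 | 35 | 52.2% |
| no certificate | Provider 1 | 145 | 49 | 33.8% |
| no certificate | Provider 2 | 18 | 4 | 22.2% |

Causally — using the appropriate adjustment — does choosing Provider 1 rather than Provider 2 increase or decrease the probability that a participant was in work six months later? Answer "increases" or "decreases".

decreases

The qualification attained during the programme-specific comparison favours Provider 1 throughout, but the pooled figures favour Provider 2. The question is whether to condition on qualification attained during the programme.
Qualification attained during the programme is recorded after the programme and is itself shifted by it — it sits on the causal path from programme to outcome. Conditioning on a mediator would strip out part of the effect we want; the pooled comparison gives the total causal effect.
Pooled: Provider 1 45.2% vs Provider 2 57.0%; Provider 2 is higher overall.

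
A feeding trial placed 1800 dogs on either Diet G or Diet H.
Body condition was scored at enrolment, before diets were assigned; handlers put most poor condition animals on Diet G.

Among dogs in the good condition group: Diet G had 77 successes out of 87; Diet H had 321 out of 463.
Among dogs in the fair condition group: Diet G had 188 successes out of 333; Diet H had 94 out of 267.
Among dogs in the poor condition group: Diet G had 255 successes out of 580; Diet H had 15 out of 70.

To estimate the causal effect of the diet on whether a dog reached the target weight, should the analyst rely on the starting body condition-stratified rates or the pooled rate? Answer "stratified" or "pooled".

The imbalance in starting body condition arose from how dogs were allocated, not from anything the diet did; and starting body condition independently affects the outcome. The pooled gap is confounded — condition on starting body condition.
Within each level — good condition: 88.5% vs 69.3%; fair condition: 56.5% vs 35.2%; poor condition: 44.0% vs 21.4% — Diet G is higher every time.

stratified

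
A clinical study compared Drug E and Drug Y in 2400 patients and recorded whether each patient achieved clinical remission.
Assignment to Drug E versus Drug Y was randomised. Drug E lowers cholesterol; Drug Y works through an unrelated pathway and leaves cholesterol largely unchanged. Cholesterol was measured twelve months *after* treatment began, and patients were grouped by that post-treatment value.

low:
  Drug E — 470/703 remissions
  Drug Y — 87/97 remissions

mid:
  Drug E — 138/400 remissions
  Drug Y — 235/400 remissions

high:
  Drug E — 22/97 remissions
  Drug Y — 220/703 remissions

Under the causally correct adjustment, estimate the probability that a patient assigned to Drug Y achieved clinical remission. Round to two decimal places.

0.45

Drug Y is higher inside every cholesterol stratum but Drug E is higher in aggregate. Whether to stratify depends on how cholesterol relates to the drug.
The distribution of cholesterol is itself part of what the drug does — it is an intermediate outcome. Holding it fixed would remove that part of the effect; the total effect is the pooled difference.
So P(outcome | do(Drug Y)) is just the pooled rate for Drug Y: 542/1200 = 0.452.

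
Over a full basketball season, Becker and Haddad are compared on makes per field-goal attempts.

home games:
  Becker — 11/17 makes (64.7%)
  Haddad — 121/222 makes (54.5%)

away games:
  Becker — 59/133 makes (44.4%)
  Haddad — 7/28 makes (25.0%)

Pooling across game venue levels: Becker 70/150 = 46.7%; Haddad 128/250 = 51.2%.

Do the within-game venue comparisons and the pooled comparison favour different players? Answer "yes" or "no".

yes

Within each game venue level (home games 64.7% vs 54.5%; away games 44.4% vs 25.0%), Becker has the higher rate every time. Pooled: 46.7% vs 51.2% — Haddad has the higher rate overall. The two comparisons disagree.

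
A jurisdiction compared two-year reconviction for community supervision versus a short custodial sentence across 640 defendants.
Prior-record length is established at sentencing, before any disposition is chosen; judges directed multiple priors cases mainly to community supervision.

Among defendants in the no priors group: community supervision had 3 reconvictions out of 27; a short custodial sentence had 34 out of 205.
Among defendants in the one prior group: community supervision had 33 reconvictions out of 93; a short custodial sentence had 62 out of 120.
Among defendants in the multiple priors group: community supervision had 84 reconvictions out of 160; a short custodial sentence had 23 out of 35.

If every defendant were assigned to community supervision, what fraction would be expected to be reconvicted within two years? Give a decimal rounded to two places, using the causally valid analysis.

The prior-record length-specific comparison favours community supervision throughout, but the pooled figures favour a short custodial sentence. The question is whether to condition on prior-record length.
Prior-record length differs across dispositions for reasons unrelated to any effect of the disposition itself, and it separately predicts the outcome — a classic confounder. We must compare within prior-record length levels.
Standardising community supervision to the population prior-record length mix: 0.362·3/27 + 0.333·33/93 + 0.305·84/160 = 0.318.

0.32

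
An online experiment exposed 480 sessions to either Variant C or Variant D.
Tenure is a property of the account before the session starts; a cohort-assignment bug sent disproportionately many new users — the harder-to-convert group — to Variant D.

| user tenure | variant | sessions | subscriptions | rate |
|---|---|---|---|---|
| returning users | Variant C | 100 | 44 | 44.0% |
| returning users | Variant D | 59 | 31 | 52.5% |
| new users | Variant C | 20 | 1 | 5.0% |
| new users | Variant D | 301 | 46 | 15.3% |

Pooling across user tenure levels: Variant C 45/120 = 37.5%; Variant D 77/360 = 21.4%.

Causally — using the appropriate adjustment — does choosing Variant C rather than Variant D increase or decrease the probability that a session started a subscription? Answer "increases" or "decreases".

User tenure is set before the variant has any effect — it is not caused by the variant — and it independently drives the outcome. That makes it a confounder, so the causal comparison is within user tenure levels.
Within each level — returning users: 44.0% vs 52.5%; new users: 5.0% vs 15.3% — Variant D is higher every time.

decreases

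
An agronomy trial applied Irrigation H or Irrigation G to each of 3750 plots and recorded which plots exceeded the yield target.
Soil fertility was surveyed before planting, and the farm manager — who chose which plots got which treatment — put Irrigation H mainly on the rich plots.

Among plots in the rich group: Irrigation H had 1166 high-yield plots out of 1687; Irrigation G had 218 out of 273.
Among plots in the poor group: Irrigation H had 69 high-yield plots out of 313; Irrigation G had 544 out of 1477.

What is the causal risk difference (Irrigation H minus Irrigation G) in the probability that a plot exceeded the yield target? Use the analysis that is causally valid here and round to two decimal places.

-0.13

Within every soil fertility level Irrigation G has the higher rate, yet pooled Irrigation H does — Simpson's reversal.
Soil fertility is set before the irrigation has any effect — it is not caused by the irrigation — and it independently drives the outcome. That makes it a confounder, so the causal comparison is within soil fertility levels.
Adjusting over the population distribution of soil fertility: 0.523·(0.691−0.799) + 0.477·(0.220−0.368) = -0.127.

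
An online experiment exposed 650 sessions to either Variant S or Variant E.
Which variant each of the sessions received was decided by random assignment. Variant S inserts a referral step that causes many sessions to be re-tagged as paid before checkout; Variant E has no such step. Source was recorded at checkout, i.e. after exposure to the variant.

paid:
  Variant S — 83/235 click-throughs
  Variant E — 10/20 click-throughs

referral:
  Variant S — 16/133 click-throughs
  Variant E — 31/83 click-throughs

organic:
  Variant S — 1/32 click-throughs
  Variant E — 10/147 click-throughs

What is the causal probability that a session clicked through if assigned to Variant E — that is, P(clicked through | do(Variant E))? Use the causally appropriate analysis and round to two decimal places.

The stratified and pooled comparisons disagree (Variant E wins within each traffic source; Variant S wins overall), so the answer turns on the causal role of traffic source.
Traffic source here is a post-treatment variable shaped by the variant; conditioning on it would introduce bias rather than remove it. The overall comparison is the causal one.
So P(outcome | do(Variant E)) is just the pooled rate for Variant E: 51/250 = 0.204.

0.20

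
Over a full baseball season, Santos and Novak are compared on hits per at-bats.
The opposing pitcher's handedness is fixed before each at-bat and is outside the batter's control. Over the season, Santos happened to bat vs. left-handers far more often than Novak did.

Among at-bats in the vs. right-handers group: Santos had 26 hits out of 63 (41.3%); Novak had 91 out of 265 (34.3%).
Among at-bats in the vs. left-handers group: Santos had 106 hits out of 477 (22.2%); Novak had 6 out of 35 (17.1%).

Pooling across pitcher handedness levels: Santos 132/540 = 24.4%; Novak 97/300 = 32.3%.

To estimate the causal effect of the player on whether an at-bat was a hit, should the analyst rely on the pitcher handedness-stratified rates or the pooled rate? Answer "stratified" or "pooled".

stratified

The stratified and pooled comparisons disagree (Santos wins within each pitcher handedness; Novak wins overall), so the answer turns on the causal role of pitcher handedness.
Since pitcher handedness is a pre-existing factor (not a product of the player) and it affects the outcome on its own, it is a confounder. The stratified rates, not the pooled rate, identify the causal effect.
Within each level — vs. right-handers: 41.3% vs 34.3%; vs. left-handers: 22.2% vs 17.1% — Santos is higher every time.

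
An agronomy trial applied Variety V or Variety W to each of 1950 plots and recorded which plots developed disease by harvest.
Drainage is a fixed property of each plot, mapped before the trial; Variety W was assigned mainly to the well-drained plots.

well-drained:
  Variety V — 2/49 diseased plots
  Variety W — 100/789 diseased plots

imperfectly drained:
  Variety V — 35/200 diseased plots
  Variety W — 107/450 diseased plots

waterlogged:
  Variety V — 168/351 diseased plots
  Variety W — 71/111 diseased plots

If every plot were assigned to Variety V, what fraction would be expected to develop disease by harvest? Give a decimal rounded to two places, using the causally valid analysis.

0.19

The imbalance in field drainage arose from how plots were allocated, not from anything the variety did; and field drainage independently affects the outcome. The pooled gap is confounded — condition on field drainage.
Standardising Variety V to the population field drainage mix: 0.430·2/49 + 0.333·35/200 + 0.237·168/351 = 0.189.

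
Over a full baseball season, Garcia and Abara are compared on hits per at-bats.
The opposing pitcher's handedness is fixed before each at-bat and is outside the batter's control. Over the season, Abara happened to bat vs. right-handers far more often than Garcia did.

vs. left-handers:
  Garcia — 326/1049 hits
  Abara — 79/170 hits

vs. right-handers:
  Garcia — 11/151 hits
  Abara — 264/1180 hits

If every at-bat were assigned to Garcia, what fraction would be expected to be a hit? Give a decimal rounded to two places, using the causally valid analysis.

0.19

The stratified and pooled comparisons disagree (Abara wins within each pitcher handedness; Garcia wins overall), so the answer turns on the causal role of pitcher handedness.
Pitcher handedness is set before the player has any effect — it is not caused by the player — and it independently drives the outcome. That makes it a confounder, so the causal comparison is within pitcher handedness levels.
Standardising Garcia to the population pitcher handedness mix: 0.478·326/1049 + 0.522·11/151 = 0.187.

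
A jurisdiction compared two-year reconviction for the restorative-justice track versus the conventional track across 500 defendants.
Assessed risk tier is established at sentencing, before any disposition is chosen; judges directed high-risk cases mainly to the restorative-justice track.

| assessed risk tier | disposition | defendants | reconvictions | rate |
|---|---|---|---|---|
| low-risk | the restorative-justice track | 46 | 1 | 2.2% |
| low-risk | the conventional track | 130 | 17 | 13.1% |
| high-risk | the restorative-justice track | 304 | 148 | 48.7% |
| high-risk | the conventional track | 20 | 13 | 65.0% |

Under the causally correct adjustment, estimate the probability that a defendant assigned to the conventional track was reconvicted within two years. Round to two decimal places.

Since assessed risk tier is a pre-existing factor (not a product of the disposition) and it affects the outcome on its own, it is a confounder. The stratified rates, not the pooled rate, identify the causal effect.
Standardising the conventional track to the population assessed risk tier mix: 0.352·17/130 + 0.648·13/20 = 0.467.

0.47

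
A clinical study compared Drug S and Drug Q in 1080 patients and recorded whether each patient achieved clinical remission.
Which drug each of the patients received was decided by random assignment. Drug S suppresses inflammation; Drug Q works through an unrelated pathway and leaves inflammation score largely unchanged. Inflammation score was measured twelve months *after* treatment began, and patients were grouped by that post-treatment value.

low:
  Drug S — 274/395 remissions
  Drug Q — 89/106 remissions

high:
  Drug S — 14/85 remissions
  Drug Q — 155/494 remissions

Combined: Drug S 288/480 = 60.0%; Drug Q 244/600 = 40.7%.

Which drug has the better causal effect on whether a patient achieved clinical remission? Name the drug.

Within every inflammation score level Drug Q has the higher rate, yet pooled Drug S does — Simpson's reversal.
Stratifying would compare drugs among patients the drugs themselves sorted into inflammation score groups — a form of selection on an intermediate. The unconditioned pooled rates give the total causal effect.
Pooled: Drug S 60.0% vs Drug Q 40.7%; Drug S is higher overall.

Drug S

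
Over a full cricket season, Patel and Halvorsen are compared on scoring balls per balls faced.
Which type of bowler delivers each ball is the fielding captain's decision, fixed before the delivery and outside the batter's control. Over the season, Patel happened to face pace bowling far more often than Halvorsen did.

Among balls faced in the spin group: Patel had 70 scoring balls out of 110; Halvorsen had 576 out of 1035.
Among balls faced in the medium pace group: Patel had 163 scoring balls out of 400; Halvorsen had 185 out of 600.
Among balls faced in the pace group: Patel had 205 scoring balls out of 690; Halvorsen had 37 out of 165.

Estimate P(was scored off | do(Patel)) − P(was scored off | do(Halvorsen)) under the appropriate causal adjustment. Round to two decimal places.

Bowling type is set before the player has any effect — it is not caused by the player — and it independently drives the outcome. That makes it a confounder, so the causal comparison is within bowling type levels.
Adjusting over the population distribution of bowling type: 0.382·(0.636−0.557) + 0.333·(0.407−0.308) + 0.285·(0.297−0.224) = +0.084.

+0.08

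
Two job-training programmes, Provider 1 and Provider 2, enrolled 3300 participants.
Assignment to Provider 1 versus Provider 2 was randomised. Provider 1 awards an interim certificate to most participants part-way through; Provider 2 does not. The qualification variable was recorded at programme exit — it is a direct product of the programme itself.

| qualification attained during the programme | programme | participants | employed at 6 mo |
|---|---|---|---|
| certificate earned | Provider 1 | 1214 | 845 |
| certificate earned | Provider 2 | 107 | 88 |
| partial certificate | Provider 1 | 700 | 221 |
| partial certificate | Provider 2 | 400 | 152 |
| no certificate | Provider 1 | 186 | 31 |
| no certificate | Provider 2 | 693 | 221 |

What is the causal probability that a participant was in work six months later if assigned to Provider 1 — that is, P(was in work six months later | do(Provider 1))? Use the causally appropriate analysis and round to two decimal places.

0.52

The distribution of qualification attained during the programme is itself part of what the programme does — it is an intermediate outcome. Holding it fixed would remove that part of the effect; the total effect is the pooled difference.
So P(outcome | do(Provider 1)) is just the pooled rate for Provider 1: 1097/2100 = 0.522.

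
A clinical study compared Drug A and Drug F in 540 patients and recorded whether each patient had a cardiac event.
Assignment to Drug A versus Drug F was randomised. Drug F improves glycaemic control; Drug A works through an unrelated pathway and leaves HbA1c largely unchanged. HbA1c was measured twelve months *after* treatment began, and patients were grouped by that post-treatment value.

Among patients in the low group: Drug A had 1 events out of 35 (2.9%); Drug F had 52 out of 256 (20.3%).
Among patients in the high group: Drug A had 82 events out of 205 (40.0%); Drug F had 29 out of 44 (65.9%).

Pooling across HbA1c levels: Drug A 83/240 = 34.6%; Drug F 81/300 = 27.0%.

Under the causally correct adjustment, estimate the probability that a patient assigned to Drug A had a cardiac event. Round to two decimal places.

0.35

HbA1c here is a post-treatment variable shaped by the drug; conditioning on it would introduce bias rather than remove it. The overall comparison is the causal one.
So P(outcome | do(Drug A)) is just the pooled rate for Drug A: 83/240 = 0.346.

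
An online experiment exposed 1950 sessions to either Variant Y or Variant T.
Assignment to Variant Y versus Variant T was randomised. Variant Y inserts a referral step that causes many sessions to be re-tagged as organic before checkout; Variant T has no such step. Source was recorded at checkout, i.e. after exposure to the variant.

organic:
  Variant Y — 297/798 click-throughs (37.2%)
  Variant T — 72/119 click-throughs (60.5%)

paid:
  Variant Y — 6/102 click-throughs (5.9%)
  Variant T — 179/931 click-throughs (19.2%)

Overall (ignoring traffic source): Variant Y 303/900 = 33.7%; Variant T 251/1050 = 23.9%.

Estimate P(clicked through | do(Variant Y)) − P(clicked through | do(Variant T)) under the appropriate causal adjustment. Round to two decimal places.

+0.10

The distribution of traffic source is itself part of what the variant does — it is an intermediate outcome. Holding it fixed would remove that part of the effect; the total effect is the pooled difference.
The causal difference is the pooled difference: 0.337 − 0.239 = +0.098.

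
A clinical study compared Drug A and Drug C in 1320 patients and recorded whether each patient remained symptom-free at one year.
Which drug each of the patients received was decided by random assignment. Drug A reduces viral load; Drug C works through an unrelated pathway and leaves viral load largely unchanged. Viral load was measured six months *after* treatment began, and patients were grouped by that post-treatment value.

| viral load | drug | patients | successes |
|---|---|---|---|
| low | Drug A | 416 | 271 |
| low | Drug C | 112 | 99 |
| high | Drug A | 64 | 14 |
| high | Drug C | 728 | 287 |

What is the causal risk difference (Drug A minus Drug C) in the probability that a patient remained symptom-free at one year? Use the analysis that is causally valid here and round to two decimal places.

Within every viral load level Drug C has the higher rate, yet pooled Drug A does — Simpson's reversal.
Viral load lies on the pathway drug → viral load → outcome, so adjusting for it blocks the indirect effect. For the total causal effect of drug, use the unadjusted pooled rates.
The causal difference is the pooled difference: 0.594 − 0.460 = +0.134.

+0.13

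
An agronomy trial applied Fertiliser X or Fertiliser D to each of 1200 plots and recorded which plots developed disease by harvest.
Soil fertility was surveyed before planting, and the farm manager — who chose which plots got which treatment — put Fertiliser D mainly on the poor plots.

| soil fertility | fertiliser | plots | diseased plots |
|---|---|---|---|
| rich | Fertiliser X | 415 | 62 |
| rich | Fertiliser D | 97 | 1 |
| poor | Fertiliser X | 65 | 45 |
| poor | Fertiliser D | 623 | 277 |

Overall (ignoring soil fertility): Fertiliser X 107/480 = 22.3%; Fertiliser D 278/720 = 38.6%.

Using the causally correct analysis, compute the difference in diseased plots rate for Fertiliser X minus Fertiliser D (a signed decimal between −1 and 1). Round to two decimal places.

+0.20

Soil fertility satisfies the back-door criterion: it is not a descendant of the fertiliser, and it blocks the spurious path from fertiliser to outcome. Adjusting for it (i.e., using the within-soil fertility rates) gives the causal effect.
Adjusting over the population distribution of soil fertility: 0.427·(0.149−0.010) + 0.573·(0.692−0.445) = +0.201.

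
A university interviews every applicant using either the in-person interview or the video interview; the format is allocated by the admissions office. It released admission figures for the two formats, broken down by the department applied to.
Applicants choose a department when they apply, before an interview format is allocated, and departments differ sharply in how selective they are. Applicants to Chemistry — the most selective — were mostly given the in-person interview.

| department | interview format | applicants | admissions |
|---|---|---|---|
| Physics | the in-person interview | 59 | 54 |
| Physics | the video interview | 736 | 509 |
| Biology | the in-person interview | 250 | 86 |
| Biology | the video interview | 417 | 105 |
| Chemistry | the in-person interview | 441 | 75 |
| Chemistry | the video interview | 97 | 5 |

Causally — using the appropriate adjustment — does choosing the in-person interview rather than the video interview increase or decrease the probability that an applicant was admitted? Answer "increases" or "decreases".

increases

Department satisfies the back-door criterion: it is not a descendant of the interview format, and it blocks the spurious path from interview format to outcome. Adjusting for it (i.e., using the within-department rates) gives the causal effect.
Within each level — Physics: 91.5% vs 69.2%; Biology: 34.4% vs 25.2%; Chemistry: 17.0% vs 5.2% — the in-person interview is higher every time.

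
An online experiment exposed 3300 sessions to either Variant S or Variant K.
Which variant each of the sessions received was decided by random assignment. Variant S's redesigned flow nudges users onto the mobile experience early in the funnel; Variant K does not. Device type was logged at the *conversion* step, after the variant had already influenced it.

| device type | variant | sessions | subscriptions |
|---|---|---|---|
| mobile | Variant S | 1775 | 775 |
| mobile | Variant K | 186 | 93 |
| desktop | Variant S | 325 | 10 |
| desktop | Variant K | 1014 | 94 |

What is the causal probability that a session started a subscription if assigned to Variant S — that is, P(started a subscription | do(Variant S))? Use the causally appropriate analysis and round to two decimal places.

0.37

Stratifying would compare variants among sessions the variants themselves sorted into device type groups — a form of selection on an intermediate. The unconditioned pooled rates give the total causal effect.
So P(outcome | do(Variant S)) is just the pooled rate for Variant S: 785/2100 = 0.374.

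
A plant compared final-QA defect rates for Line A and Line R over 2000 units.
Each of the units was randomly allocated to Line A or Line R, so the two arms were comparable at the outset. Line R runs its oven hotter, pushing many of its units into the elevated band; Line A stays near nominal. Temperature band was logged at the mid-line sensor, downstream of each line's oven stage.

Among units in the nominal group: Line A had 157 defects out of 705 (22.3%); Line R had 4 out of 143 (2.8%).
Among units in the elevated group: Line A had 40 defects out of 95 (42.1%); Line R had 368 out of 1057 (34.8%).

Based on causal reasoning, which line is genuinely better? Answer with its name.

In-process temperature band here is a post-treatment variable shaped by the line; conditioning on it would introduce bias rather than remove it. The overall comparison is the causal one.
Pooled: Line A 24.6% vs Line R 31.0%; Line A is lower overall.

Line A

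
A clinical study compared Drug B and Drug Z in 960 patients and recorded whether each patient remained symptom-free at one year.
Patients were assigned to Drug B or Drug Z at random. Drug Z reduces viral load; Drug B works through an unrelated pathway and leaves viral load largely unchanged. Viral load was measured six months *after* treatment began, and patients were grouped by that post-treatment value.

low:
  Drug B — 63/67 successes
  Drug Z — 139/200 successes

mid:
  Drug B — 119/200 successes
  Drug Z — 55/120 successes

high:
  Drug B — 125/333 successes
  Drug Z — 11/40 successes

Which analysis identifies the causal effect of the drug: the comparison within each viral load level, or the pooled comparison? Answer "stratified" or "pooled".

Viral load is downstream of the drug. One should not condition on a consequence of treatment, so the overall rates are the right comparison.
Pooled: Drug B 51.2% vs Drug Z 56.9%; Drug Z is higher overall.

pooled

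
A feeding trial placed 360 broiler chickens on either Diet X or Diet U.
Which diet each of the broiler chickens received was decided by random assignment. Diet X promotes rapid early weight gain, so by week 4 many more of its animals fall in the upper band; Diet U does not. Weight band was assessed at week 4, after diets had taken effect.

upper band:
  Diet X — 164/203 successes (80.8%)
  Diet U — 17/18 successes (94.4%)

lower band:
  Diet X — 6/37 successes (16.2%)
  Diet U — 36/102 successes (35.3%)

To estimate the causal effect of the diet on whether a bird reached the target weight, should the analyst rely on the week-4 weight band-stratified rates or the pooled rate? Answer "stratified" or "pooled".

pooled

The stratified and pooled comparisons disagree (Diet U wins within each week-4 weight band; Diet X wins overall), so the answer turns on the causal role of week-4 weight band.
Week-4 weight band is recorded after the diet and is itself shifted by it — it sits on the causal path from diet to outcome. Conditioning on a mediator would strip out part of the effect we want; the pooled comparison gives the total causal effect.
Pooled: Diet X 70.8% vs Diet U 44.2%; Diet X is higher overall.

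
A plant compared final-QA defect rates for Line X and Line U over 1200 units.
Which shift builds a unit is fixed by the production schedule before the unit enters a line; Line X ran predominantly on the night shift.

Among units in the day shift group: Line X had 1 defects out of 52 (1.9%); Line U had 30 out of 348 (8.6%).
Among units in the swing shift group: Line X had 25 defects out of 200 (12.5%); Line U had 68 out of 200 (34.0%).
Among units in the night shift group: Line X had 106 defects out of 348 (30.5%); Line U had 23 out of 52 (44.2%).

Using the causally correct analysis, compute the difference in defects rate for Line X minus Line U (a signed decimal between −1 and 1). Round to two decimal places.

-0.14

Within every shift level Line X has the lower rate, yet pooled Line U does — Simpson's reversal.
Shift differs across lines for reasons unrelated to any effect of the line itself, and it separately predicts the outcome — a classic confounder. We must compare within shift levels.
Adjusting over the population distribution of shift: 0.333·(0.019−0.086) + 0.333·(0.125−0.340) + 0.333·(0.305−0.442) = -0.140.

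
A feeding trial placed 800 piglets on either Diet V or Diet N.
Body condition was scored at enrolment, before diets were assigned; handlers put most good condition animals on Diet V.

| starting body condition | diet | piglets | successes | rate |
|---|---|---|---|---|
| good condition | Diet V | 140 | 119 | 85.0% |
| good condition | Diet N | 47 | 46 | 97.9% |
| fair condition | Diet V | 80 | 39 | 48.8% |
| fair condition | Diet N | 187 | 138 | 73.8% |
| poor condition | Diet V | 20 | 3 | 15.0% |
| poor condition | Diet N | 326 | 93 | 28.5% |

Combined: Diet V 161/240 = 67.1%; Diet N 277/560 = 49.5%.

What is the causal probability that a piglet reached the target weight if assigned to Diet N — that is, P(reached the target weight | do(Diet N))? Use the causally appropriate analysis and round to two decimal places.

The starting body condition-specific comparison favours Diet N throughout, but the pooled figures favour Diet V. The question is whether to condition on starting body condition.
Starting body condition satisfies the back-door criterion: it is not a descendant of the diet, and it blocks the spurious path from diet to outcome. Adjusting for it (i.e., using the within-starting body condition rates) gives the causal effect.
Standardising Diet N to the population starting body condition mix: 0.234·46/47 + 0.334·138/187 + 0.432·93/326 = 0.598.

0.60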